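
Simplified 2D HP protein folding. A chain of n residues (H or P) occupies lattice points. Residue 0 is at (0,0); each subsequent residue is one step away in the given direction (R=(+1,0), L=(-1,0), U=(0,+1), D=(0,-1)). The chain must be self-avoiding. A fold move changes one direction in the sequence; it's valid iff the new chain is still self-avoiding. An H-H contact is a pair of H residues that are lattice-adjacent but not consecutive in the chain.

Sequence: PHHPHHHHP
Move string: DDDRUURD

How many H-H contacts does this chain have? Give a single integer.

Positions: [(0, 0), (0, -1), (0, -2), (0, -3), (1, -3), (1, -2), (1, -1), (2, -1), (2, -2)]
H-H contact: residue 1 @(0,-1) - residue 6 @(1, -1)
H-H contact: residue 2 @(0,-2) - residue 5 @(1, -2)

Answer: 2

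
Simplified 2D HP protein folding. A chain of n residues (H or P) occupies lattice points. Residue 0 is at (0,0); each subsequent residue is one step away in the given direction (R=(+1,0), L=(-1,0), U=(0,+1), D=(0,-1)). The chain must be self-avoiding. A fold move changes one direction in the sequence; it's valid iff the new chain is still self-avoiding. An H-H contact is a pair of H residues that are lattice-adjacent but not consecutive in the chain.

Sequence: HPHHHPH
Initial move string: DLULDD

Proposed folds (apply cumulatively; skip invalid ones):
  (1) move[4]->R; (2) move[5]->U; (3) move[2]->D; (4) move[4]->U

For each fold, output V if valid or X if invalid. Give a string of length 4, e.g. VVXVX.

Answer: XXVX

Derivation:
Initial: DLULDD -> [(0, 0), (0, -1), (-1, -1), (-1, 0), (-2, 0), (-2, -1), (-2, -2)]
Fold 1: move[4]->R => DLULRD INVALID (collision), skipped
Fold 2: move[5]->U => DLULDU INVALID (collision), skipped
Fold 3: move[2]->D => DLDLDD VALID
Fold 4: move[4]->U => DLDLUD INVALID (collision), skipped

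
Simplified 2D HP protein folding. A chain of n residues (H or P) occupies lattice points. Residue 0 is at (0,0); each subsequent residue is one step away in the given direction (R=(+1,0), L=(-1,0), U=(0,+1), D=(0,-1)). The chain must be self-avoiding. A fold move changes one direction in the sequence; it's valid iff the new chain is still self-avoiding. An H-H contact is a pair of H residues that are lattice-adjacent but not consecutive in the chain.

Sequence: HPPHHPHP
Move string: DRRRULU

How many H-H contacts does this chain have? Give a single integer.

Answer: 1

Derivation:
Positions: [(0, 0), (0, -1), (1, -1), (2, -1), (3, -1), (3, 0), (2, 0), (2, 1)]
H-H contact: residue 3 @(2,-1) - residue 6 @(2, 0)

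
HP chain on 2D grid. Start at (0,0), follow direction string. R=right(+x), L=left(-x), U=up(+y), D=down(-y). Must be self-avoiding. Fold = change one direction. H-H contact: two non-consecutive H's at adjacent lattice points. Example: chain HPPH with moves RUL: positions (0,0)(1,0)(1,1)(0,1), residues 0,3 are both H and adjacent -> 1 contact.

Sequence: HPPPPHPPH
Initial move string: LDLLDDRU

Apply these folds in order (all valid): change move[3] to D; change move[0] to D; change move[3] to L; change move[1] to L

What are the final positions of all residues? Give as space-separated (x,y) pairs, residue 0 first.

Answer: (0,0) (0,-1) (-1,-1) (-2,-1) (-3,-1) (-3,-2) (-3,-3) (-2,-3) (-2,-2)

Derivation:
Initial moves: LDLLDDRU
Fold: move[3]->D => LDLDDDRU (positions: [(0, 0), (-1, 0), (-1, -1), (-2, -1), (-2, -2), (-2, -3), (-2, -4), (-1, -4), (-1, -3)])
Fold: move[0]->D => DDLDDDRU (positions: [(0, 0), (0, -1), (0, -2), (-1, -2), (-1, -3), (-1, -4), (-1, -5), (0, -5), (0, -4)])
Fold: move[3]->L => DDLLDDRU (positions: [(0, 0), (0, -1), (0, -2), (-1, -2), (-2, -2), (-2, -3), (-2, -4), (-1, -4), (-1, -3)])
Fold: move[1]->L => DLLLDDRU (positions: [(0, 0), (0, -1), (-1, -1), (-2, -1), (-3, -1), (-3, -2), (-3, -3), (-2, -3), (-2, -2)])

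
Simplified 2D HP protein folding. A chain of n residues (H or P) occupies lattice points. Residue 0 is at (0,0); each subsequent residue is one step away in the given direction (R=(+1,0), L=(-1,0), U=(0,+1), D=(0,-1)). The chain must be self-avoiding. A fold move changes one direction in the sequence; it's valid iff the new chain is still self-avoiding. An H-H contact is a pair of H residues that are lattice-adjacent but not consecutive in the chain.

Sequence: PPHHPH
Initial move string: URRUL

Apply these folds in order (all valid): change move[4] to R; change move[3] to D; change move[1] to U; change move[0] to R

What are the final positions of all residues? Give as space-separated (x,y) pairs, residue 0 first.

Answer: (0,0) (1,0) (1,1) (2,1) (2,0) (3,0)

Derivation:
Initial moves: URRUL
Fold: move[4]->R => URRUR (positions: [(0, 0), (0, 1), (1, 1), (2, 1), (2, 2), (3, 2)])
Fold: move[3]->D => URRDR (positions: [(0, 0), (0, 1), (1, 1), (2, 1), (2, 0), (3, 0)])
Fold: move[1]->U => UURDR (positions: [(0, 0), (0, 1), (0, 2), (1, 2), (1, 1), (2, 1)])
Fold: move[0]->R => RURDR (positions: [(0, 0), (1, 0), (1, 1), (2, 1), (2, 0), (3, 0)])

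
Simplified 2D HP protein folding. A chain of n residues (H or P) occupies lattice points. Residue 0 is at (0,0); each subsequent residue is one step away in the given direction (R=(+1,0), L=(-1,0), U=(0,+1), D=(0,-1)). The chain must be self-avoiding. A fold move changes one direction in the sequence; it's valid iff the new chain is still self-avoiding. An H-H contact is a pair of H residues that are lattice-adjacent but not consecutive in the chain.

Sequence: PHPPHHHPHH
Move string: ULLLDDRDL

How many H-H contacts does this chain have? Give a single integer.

Answer: 1

Derivation:
Positions: [(0, 0), (0, 1), (-1, 1), (-2, 1), (-3, 1), (-3, 0), (-3, -1), (-2, -1), (-2, -2), (-3, -2)]
H-H contact: residue 6 @(-3,-1) - residue 9 @(-3, -2)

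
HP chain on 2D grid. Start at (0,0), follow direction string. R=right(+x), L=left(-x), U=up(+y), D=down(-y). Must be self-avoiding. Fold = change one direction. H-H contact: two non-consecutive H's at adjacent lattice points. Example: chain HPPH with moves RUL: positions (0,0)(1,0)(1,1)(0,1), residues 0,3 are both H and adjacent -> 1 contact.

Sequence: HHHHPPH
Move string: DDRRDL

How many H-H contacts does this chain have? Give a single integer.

Positions: [(0, 0), (0, -1), (0, -2), (1, -2), (2, -2), (2, -3), (1, -3)]
H-H contact: residue 3 @(1,-2) - residue 6 @(1, -3)

Answer: 1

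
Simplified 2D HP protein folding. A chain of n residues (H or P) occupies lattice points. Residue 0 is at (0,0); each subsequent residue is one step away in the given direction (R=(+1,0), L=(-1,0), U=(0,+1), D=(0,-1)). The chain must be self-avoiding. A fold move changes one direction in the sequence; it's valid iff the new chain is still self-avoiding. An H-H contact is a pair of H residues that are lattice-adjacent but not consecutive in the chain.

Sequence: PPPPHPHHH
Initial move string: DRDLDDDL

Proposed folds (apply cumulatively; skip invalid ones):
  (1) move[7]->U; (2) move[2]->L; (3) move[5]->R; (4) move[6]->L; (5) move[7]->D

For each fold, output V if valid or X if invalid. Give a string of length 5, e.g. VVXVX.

Answer: XXVXV

Derivation:
Initial: DRDLDDDL -> [(0, 0), (0, -1), (1, -1), (1, -2), (0, -2), (0, -3), (0, -4), (0, -5), (-1, -5)]
Fold 1: move[7]->U => DRDLDDDU INVALID (collision), skipped
Fold 2: move[2]->L => DRLLDDDL INVALID (collision), skipped
Fold 3: move[5]->R => DRDLDRDL VALID
Fold 4: move[6]->L => DRDLDRLL INVALID (collision), skipped
Fold 5: move[7]->D => DRDLDRDD VALID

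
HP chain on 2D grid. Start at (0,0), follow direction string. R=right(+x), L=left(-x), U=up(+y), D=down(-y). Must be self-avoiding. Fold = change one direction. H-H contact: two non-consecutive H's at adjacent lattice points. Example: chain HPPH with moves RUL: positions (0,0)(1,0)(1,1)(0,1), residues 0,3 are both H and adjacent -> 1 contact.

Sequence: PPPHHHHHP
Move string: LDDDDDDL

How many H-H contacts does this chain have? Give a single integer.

Positions: [(0, 0), (-1, 0), (-1, -1), (-1, -2), (-1, -3), (-1, -4), (-1, -5), (-1, -6), (-2, -6)]
No H-H contacts found.

Answer: 0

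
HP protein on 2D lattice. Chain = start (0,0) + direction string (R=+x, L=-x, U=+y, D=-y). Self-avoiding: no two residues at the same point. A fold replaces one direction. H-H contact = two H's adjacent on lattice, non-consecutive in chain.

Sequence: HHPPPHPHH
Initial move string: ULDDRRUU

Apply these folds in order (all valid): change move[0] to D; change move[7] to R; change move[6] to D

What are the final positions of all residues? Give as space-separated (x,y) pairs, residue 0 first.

Initial moves: ULDDRRUU
Fold: move[0]->D => DLDDRRUU (positions: [(0, 0), (0, -1), (-1, -1), (-1, -2), (-1, -3), (0, -3), (1, -3), (1, -2), (1, -1)])
Fold: move[7]->R => DLDDRRUR (positions: [(0, 0), (0, -1), (-1, -1), (-1, -2), (-1, -3), (0, -3), (1, -3), (1, -2), (2, -2)])
Fold: move[6]->D => DLDDRRDR (positions: [(0, 0), (0, -1), (-1, -1), (-1, -2), (-1, -3), (0, -3), (1, -3), (1, -4), (2, -4)])

Answer: (0,0) (0,-1) (-1,-1) (-1,-2) (-1,-3) (0,-3) (1,-3) (1,-4) (2,-4)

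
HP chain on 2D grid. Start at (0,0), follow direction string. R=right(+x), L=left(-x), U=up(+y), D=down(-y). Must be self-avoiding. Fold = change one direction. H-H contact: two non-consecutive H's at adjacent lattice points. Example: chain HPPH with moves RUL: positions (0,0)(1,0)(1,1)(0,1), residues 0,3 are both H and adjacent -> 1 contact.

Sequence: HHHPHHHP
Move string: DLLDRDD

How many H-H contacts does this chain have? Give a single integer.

Answer: 1

Derivation:
Positions: [(0, 0), (0, -1), (-1, -1), (-2, -1), (-2, -2), (-1, -2), (-1, -3), (-1, -4)]
H-H contact: residue 2 @(-1,-1) - residue 5 @(-1, -2)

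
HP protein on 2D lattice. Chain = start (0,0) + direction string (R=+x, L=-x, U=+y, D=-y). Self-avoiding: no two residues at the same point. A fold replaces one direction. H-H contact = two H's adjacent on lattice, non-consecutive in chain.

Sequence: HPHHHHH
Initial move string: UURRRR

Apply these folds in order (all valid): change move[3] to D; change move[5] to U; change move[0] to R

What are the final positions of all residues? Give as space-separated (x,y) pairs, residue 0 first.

Answer: (0,0) (1,0) (1,1) (2,1) (2,0) (3,0) (3,1)

Derivation:
Initial moves: UURRRR
Fold: move[3]->D => UURDRR (positions: [(0, 0), (0, 1), (0, 2), (1, 2), (1, 1), (2, 1), (3, 1)])
Fold: move[5]->U => UURDRU (positions: [(0, 0), (0, 1), (0, 2), (1, 2), (1, 1), (2, 1), (2, 2)])
Fold: move[0]->R => RURDRU (positions: [(0, 0), (1, 0), (1, 1), (2, 1), (2, 0), (3, 0), (3, 1)])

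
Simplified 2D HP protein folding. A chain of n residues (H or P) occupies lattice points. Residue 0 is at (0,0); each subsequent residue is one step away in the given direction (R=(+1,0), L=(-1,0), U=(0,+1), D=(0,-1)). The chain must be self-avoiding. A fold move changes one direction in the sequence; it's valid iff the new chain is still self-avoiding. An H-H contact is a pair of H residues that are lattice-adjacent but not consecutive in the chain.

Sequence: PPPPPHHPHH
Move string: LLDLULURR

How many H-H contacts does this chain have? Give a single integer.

Answer: 1

Derivation:
Positions: [(0, 0), (-1, 0), (-2, 0), (-2, -1), (-3, -1), (-3, 0), (-4, 0), (-4, 1), (-3, 1), (-2, 1)]
H-H contact: residue 5 @(-3,0) - residue 8 @(-3, 1)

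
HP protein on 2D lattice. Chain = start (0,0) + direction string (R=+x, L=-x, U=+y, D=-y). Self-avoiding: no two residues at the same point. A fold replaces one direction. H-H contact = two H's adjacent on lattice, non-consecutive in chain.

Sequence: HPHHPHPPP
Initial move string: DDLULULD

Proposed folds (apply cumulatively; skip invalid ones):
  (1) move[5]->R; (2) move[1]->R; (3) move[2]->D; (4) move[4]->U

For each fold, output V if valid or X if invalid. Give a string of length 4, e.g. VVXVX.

Initial: DDLULULD -> [(0, 0), (0, -1), (0, -2), (-1, -2), (-1, -1), (-2, -1), (-2, 0), (-3, 0), (-3, -1)]
Fold 1: move[5]->R => DDLULRLD INVALID (collision), skipped
Fold 2: move[1]->R => DRLULULD INVALID (collision), skipped
Fold 3: move[2]->D => DDDULULD INVALID (collision), skipped
Fold 4: move[4]->U => DDLUUULD VALID

Answer: XXXV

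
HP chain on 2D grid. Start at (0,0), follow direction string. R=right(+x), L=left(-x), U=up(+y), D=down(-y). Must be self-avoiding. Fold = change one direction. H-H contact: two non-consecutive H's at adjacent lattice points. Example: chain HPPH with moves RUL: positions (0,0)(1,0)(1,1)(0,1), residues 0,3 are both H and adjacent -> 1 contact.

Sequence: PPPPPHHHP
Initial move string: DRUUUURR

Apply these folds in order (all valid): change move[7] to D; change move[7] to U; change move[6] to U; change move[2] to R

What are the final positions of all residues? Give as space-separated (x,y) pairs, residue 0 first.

Initial moves: DRUUUURR
Fold: move[7]->D => DRUUUURD (positions: [(0, 0), (0, -1), (1, -1), (1, 0), (1, 1), (1, 2), (1, 3), (2, 3), (2, 2)])
Fold: move[7]->U => DRUUUURU (positions: [(0, 0), (0, -1), (1, -1), (1, 0), (1, 1), (1, 2), (1, 3), (2, 3), (2, 4)])
Fold: move[6]->U => DRUUUUUU (positions: [(0, 0), (0, -1), (1, -1), (1, 0), (1, 1), (1, 2), (1, 3), (1, 4), (1, 5)])
Fold: move[2]->R => DRRUUUUU (positions: [(0, 0), (0, -1), (1, -1), (2, -1), (2, 0), (2, 1), (2, 2), (2, 3), (2, 4)])

Answer: (0,0) (0,-1) (1,-1) (2,-1) (2,0) (2,1) (2,2) (2,3) (2,4)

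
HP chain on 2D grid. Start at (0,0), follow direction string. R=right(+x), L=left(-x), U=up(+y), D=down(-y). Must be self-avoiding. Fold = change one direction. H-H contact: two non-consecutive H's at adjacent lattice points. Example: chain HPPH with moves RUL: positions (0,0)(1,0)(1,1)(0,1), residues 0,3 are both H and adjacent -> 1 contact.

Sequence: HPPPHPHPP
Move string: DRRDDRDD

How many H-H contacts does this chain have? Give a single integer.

Positions: [(0, 0), (0, -1), (1, -1), (2, -1), (2, -2), (2, -3), (3, -3), (3, -4), (3, -5)]
No H-H contacts found.

Answer: 0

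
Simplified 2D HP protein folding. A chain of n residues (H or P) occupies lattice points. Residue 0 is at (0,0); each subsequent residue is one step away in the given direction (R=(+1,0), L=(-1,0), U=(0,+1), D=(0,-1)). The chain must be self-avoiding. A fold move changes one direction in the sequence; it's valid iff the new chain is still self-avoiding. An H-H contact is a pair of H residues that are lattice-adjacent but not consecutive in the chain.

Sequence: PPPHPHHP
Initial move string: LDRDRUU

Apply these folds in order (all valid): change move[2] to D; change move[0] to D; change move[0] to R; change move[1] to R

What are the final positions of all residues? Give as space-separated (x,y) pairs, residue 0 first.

Initial moves: LDRDRUU
Fold: move[2]->D => LDDDRUU (positions: [(0, 0), (-1, 0), (-1, -1), (-1, -2), (-1, -3), (0, -3), (0, -2), (0, -1)])
Fold: move[0]->D => DDDDRUU (positions: [(0, 0), (0, -1), (0, -2), (0, -3), (0, -4), (1, -4), (1, -3), (1, -2)])
Fold: move[0]->R => RDDDRUU (positions: [(0, 0), (1, 0), (1, -1), (1, -2), (1, -3), (2, -3), (2, -2), (2, -1)])
Fold: move[1]->R => RRDDRUU (positions: [(0, 0), (1, 0), (2, 0), (2, -1), (2, -2), (3, -2), (3, -1), (3, 0)])

Answer: (0,0) (1,0) (2,0) (2,-1) (2,-2) (3,-2) (3,-1) (3,0)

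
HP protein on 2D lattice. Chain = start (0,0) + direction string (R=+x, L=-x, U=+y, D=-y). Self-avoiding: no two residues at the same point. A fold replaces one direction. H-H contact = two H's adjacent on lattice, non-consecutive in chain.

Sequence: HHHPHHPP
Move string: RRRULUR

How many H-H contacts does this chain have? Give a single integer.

Answer: 1

Derivation:
Positions: [(0, 0), (1, 0), (2, 0), (3, 0), (3, 1), (2, 1), (2, 2), (3, 2)]
H-H contact: residue 2 @(2,0) - residue 5 @(2, 1)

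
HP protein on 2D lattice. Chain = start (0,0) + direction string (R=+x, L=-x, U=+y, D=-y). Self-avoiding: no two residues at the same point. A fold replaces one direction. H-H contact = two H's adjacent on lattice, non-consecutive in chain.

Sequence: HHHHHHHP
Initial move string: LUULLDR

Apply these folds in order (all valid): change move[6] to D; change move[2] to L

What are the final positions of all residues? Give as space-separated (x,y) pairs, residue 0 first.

Answer: (0,0) (-1,0) (-1,1) (-2,1) (-3,1) (-4,1) (-4,0) (-4,-1)

Derivation:
Initial moves: LUULLDR
Fold: move[6]->D => LUULLDD (positions: [(0, 0), (-1, 0), (-1, 1), (-1, 2), (-2, 2), (-3, 2), (-3, 1), (-3, 0)])
Fold: move[2]->L => LULLLDD (positions: [(0, 0), (-1, 0), (-1, 1), (-2, 1), (-3, 1), (-4, 1), (-4, 0), (-4, -1)])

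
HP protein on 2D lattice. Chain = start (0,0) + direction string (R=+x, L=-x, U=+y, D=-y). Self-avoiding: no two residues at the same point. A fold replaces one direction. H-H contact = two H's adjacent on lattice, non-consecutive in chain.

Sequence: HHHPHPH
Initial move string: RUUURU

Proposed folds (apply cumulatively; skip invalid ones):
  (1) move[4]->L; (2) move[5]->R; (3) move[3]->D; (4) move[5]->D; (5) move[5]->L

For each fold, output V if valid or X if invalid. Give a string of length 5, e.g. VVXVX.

Initial: RUUURU -> [(0, 0), (1, 0), (1, 1), (1, 2), (1, 3), (2, 3), (2, 4)]
Fold 1: move[4]->L => RUUULU VALID
Fold 2: move[5]->R => RUUULR INVALID (collision), skipped
Fold 3: move[3]->D => RUUDLU INVALID (collision), skipped
Fold 4: move[5]->D => RUUULD VALID
Fold 5: move[5]->L => RUUULL VALID

Answer: VXXVV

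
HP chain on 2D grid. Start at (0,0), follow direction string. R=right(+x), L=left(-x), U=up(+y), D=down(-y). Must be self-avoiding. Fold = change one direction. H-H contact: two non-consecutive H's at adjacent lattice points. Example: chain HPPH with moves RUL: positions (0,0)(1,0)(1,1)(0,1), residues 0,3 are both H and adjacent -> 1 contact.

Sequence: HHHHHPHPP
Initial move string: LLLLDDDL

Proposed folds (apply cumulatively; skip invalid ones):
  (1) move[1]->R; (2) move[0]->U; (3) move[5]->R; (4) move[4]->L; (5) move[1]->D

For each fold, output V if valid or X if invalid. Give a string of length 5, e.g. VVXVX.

Answer: XVVXX

Derivation:
Initial: LLLLDDDL -> [(0, 0), (-1, 0), (-2, 0), (-3, 0), (-4, 0), (-4, -1), (-4, -2), (-4, -3), (-5, -3)]
Fold 1: move[1]->R => LRLLDDDL INVALID (collision), skipped
Fold 2: move[0]->U => ULLLDDDL VALID
Fold 3: move[5]->R => ULLLDRDL VALID
Fold 4: move[4]->L => ULLLLRDL INVALID (collision), skipped
Fold 5: move[1]->D => UDLLDRDL INVALID (collision), skipped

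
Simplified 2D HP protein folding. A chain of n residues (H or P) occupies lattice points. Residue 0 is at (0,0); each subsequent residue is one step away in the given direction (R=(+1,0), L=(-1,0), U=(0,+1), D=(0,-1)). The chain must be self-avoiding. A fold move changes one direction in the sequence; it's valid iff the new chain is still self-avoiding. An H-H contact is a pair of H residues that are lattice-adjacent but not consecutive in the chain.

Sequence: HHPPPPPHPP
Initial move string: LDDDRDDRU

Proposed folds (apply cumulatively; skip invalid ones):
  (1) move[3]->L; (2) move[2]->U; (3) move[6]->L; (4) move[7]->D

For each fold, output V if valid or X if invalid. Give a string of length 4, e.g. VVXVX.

Answer: XXXX

Derivation:
Initial: LDDDRDDRU -> [(0, 0), (-1, 0), (-1, -1), (-1, -2), (-1, -3), (0, -3), (0, -4), (0, -5), (1, -5), (1, -4)]
Fold 1: move[3]->L => LDDLRDDRU INVALID (collision), skipped
Fold 2: move[2]->U => LDUDRDDRU INVALID (collision), skipped
Fold 3: move[6]->L => LDDDRDLRU INVALID (collision), skipped
Fold 4: move[7]->D => LDDDRDDDU INVALID (collision), skipped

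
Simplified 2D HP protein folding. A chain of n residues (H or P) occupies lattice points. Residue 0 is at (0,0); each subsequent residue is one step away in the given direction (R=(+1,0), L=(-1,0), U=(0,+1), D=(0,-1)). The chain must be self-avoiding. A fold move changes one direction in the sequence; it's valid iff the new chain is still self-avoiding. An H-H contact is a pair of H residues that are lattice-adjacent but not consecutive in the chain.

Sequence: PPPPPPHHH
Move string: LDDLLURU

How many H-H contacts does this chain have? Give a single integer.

Answer: 0

Derivation:
Positions: [(0, 0), (-1, 0), (-1, -1), (-1, -2), (-2, -2), (-3, -2), (-3, -1), (-2, -1), (-2, 0)]
No H-H contacts found.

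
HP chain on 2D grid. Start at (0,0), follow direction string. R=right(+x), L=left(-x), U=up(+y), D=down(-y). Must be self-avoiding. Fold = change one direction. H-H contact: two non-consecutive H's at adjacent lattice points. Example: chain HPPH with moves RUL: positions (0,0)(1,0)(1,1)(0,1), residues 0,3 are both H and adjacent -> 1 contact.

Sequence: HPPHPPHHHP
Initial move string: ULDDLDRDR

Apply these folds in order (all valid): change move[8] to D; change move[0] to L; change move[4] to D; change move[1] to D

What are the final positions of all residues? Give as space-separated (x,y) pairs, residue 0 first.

Answer: (0,0) (-1,0) (-1,-1) (-1,-2) (-1,-3) (-1,-4) (-1,-5) (0,-5) (0,-6) (0,-7)

Derivation:
Initial moves: ULDDLDRDR
Fold: move[8]->D => ULDDLDRDD (positions: [(0, 0), (0, 1), (-1, 1), (-1, 0), (-1, -1), (-2, -1), (-2, -2), (-1, -2), (-1, -3), (-1, -4)])
Fold: move[0]->L => LLDDLDRDD (positions: [(0, 0), (-1, 0), (-2, 0), (-2, -1), (-2, -2), (-3, -2), (-3, -3), (-2, -3), (-2, -4), (-2, -5)])
Fold: move[4]->D => LLDDDDRDD (positions: [(0, 0), (-1, 0), (-2, 0), (-2, -1), (-2, -2), (-2, -3), (-2, -4), (-1, -4), (-1, -5), (-1, -6)])
Fold: move[1]->D => LDDDDDRDD (positions: [(0, 0), (-1, 0), (-1, -1), (-1, -2), (-1, -3), (-1, -4), (-1, -5), (0, -5), (0, -6), (0, -7)])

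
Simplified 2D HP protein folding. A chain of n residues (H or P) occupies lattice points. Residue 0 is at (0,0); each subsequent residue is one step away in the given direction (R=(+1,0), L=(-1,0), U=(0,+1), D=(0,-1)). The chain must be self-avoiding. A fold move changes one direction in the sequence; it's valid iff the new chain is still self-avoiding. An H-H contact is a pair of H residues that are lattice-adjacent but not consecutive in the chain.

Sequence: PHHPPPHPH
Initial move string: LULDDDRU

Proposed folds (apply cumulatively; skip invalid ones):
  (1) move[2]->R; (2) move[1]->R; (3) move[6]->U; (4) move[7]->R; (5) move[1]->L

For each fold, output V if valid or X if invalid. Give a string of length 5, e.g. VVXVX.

Initial: LULDDDRU -> [(0, 0), (-1, 0), (-1, 1), (-2, 1), (-2, 0), (-2, -1), (-2, -2), (-1, -2), (-1, -1)]
Fold 1: move[2]->R => LURDDDRU INVALID (collision), skipped
Fold 2: move[1]->R => LRLDDDRU INVALID (collision), skipped
Fold 3: move[6]->U => LULDDDUU INVALID (collision), skipped
Fold 4: move[7]->R => LULDDDRR VALID
Fold 5: move[1]->L => LLLDDDRR VALID

Answer: XXXVV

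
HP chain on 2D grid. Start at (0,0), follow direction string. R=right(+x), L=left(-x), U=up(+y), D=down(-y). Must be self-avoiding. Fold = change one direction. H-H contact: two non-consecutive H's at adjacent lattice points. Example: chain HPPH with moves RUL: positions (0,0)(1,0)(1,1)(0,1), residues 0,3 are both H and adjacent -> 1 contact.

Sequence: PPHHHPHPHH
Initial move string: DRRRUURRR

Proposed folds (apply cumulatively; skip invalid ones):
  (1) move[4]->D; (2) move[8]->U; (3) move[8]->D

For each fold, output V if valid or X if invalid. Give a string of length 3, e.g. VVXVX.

Initial: DRRRUURRR -> [(0, 0), (0, -1), (1, -1), (2, -1), (3, -1), (3, 0), (3, 1), (4, 1), (5, 1), (6, 1)]
Fold 1: move[4]->D => DRRRDURRR INVALID (collision), skipped
Fold 2: move[8]->U => DRRRUURRU VALID
Fold 3: move[8]->D => DRRRUURRD VALID

Answer: XVV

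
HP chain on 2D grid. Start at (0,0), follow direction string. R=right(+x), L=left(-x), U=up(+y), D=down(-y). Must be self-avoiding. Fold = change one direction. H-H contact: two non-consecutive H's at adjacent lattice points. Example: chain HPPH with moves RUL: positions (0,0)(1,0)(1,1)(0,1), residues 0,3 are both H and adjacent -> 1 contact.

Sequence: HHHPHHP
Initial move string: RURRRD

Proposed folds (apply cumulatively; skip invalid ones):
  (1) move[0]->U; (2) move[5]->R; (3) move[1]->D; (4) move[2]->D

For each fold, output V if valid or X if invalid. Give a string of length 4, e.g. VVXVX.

Initial: RURRRD -> [(0, 0), (1, 0), (1, 1), (2, 1), (3, 1), (4, 1), (4, 0)]
Fold 1: move[0]->U => UURRRD VALID
Fold 2: move[5]->R => UURRRR VALID
Fold 3: move[1]->D => UDRRRR INVALID (collision), skipped
Fold 4: move[2]->D => UUDRRR INVALID (collision), skipped

Answer: VVXX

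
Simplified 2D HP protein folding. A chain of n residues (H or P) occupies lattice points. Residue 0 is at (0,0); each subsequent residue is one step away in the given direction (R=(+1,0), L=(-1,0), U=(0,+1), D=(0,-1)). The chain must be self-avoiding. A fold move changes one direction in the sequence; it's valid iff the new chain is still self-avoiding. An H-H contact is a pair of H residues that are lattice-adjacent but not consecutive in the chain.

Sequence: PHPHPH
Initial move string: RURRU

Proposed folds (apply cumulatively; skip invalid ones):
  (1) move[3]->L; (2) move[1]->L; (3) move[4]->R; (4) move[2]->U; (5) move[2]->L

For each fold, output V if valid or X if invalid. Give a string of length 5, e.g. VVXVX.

Answer: XXVVX

Derivation:
Initial: RURRU -> [(0, 0), (1, 0), (1, 1), (2, 1), (3, 1), (3, 2)]
Fold 1: move[3]->L => RURLU INVALID (collision), skipped
Fold 2: move[1]->L => RLRRU INVALID (collision), skipped
Fold 3: move[4]->R => RURRR VALID
Fold 4: move[2]->U => RUURR VALID
Fold 5: move[2]->L => RULRR INVALID (collision), skipped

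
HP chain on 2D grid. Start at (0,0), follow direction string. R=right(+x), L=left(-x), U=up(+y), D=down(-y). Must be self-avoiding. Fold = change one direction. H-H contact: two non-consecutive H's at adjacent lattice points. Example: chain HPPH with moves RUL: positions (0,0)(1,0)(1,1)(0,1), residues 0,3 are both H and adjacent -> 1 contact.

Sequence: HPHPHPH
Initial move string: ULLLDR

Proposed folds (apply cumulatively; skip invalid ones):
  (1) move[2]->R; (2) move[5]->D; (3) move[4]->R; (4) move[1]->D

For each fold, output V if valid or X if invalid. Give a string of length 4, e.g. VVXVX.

Answer: XVXX

Derivation:
Initial: ULLLDR -> [(0, 0), (0, 1), (-1, 1), (-2, 1), (-3, 1), (-3, 0), (-2, 0)]
Fold 1: move[2]->R => ULRLDR INVALID (collision), skipped
Fold 2: move[5]->D => ULLLDD VALID
Fold 3: move[4]->R => ULLLRD INVALID (collision), skipped
Fold 4: move[1]->D => UDLLDD INVALID (collision), skipped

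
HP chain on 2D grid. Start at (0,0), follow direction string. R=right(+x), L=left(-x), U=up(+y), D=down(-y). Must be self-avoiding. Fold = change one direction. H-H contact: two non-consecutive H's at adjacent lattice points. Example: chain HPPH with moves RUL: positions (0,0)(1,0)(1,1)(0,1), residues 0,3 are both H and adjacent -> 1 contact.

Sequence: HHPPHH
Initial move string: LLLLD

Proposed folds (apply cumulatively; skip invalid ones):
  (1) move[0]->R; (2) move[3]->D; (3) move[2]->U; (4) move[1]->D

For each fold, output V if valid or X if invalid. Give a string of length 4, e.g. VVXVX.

Answer: XVXV

Derivation:
Initial: LLLLD -> [(0, 0), (-1, 0), (-2, 0), (-3, 0), (-4, 0), (-4, -1)]
Fold 1: move[0]->R => RLLLD INVALID (collision), skipped
Fold 2: move[3]->D => LLLDD VALID
Fold 3: move[2]->U => LLUDD INVALID (collision), skipped
Fold 4: move[1]->D => LDLDD VALID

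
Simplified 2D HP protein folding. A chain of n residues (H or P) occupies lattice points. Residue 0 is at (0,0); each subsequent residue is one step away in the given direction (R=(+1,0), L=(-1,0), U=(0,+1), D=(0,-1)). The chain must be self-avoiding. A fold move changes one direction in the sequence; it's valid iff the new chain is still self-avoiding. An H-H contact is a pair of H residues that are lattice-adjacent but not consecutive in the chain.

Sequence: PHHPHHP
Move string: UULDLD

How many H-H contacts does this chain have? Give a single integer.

Answer: 1

Derivation:
Positions: [(0, 0), (0, 1), (0, 2), (-1, 2), (-1, 1), (-2, 1), (-2, 0)]
H-H contact: residue 1 @(0,1) - residue 4 @(-1, 1)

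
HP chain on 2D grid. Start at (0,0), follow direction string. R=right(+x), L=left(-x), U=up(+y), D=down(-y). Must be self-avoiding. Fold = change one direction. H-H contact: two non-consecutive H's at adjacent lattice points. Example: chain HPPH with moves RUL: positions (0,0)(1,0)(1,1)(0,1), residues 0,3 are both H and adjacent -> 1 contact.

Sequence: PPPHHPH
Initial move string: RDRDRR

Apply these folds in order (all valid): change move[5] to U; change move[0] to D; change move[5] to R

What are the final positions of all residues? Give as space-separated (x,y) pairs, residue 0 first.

Initial moves: RDRDRR
Fold: move[5]->U => RDRDRU (positions: [(0, 0), (1, 0), (1, -1), (2, -1), (2, -2), (3, -2), (3, -1)])
Fold: move[0]->D => DDRDRU (positions: [(0, 0), (0, -1), (0, -2), (1, -2), (1, -3), (2, -3), (2, -2)])
Fold: move[5]->R => DDRDRR (positions: [(0, 0), (0, -1), (0, -2), (1, -2), (1, -3), (2, -3), (3, -3)])

Answer: (0,0) (0,-1) (0,-2) (1,-2) (1,-3) (2,-3) (3,-3)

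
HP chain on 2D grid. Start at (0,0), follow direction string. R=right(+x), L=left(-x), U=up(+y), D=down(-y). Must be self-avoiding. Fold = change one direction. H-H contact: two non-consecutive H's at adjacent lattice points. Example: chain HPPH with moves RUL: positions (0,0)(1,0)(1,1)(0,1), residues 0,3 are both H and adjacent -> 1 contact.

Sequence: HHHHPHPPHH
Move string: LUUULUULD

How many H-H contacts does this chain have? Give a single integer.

Answer: 0

Derivation:
Positions: [(0, 0), (-1, 0), (-1, 1), (-1, 2), (-1, 3), (-2, 3), (-2, 4), (-2, 5), (-3, 5), (-3, 4)]
No H-H contacts found.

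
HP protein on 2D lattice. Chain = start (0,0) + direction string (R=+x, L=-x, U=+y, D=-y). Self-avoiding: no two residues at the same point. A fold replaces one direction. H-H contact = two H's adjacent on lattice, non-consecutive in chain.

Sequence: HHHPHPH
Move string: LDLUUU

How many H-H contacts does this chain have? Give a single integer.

Positions: [(0, 0), (-1, 0), (-1, -1), (-2, -1), (-2, 0), (-2, 1), (-2, 2)]
H-H contact: residue 1 @(-1,0) - residue 4 @(-2, 0)

Answer: 1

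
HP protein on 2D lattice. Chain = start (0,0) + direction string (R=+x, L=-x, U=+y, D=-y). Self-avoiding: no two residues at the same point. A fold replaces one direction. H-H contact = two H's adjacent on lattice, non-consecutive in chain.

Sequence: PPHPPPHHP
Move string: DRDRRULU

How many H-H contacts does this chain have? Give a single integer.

Positions: [(0, 0), (0, -1), (1, -1), (1, -2), (2, -2), (3, -2), (3, -1), (2, -1), (2, 0)]
H-H contact: residue 2 @(1,-1) - residue 7 @(2, -1)

Answer: 1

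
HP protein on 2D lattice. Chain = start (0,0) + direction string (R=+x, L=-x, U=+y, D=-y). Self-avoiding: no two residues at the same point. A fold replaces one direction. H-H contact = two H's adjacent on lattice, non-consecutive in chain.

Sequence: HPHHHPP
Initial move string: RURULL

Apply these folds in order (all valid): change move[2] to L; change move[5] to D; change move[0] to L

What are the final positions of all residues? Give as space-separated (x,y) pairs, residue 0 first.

Answer: (0,0) (-1,0) (-1,1) (-2,1) (-2,2) (-3,2) (-3,1)

Derivation:
Initial moves: RURULL
Fold: move[2]->L => RULULL (positions: [(0, 0), (1, 0), (1, 1), (0, 1), (0, 2), (-1, 2), (-2, 2)])
Fold: move[5]->D => RULULD (positions: [(0, 0), (1, 0), (1, 1), (0, 1), (0, 2), (-1, 2), (-1, 1)])
Fold: move[0]->L => LULULD (positions: [(0, 0), (-1, 0), (-1, 1), (-2, 1), (-2, 2), (-3, 2), (-3, 1)])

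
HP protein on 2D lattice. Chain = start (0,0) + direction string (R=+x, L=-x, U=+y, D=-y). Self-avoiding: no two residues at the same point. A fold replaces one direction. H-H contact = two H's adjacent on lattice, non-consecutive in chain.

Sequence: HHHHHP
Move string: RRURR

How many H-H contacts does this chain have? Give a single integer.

Answer: 0

Derivation:
Positions: [(0, 0), (1, 0), (2, 0), (2, 1), (3, 1), (4, 1)]
No H-H contacts found.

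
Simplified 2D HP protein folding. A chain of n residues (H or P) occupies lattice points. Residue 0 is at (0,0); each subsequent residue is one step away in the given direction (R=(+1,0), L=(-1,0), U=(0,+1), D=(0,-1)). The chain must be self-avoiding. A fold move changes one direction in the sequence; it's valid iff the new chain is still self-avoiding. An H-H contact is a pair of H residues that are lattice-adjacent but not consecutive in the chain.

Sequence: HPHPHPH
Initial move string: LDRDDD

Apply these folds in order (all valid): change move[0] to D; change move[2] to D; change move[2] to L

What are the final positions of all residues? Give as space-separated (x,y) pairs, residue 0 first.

Answer: (0,0) (0,-1) (0,-2) (-1,-2) (-1,-3) (-1,-4) (-1,-5)

Derivation:
Initial moves: LDRDDD
Fold: move[0]->D => DDRDDD (positions: [(0, 0), (0, -1), (0, -2), (1, -2), (1, -3), (1, -4), (1, -5)])
Fold: move[2]->D => DDDDDD (positions: [(0, 0), (0, -1), (0, -2), (0, -3), (0, -4), (0, -5), (0, -6)])
Fold: move[2]->L => DDLDDD (positions: [(0, 0), (0, -1), (0, -2), (-1, -2), (-1, -3), (-1, -4), (-1, -5)])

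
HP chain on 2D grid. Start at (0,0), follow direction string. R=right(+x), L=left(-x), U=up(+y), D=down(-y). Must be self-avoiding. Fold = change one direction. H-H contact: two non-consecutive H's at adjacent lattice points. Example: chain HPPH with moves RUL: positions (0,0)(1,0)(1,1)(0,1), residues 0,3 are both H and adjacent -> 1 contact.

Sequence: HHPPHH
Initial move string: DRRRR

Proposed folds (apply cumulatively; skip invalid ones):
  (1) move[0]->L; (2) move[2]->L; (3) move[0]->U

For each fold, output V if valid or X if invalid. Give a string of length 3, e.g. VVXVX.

Answer: XXV

Derivation:
Initial: DRRRR -> [(0, 0), (0, -1), (1, -1), (2, -1), (3, -1), (4, -1)]
Fold 1: move[0]->L => LRRRR INVALID (collision), skipped
Fold 2: move[2]->L => DRLRR INVALID (collision), skipped
Fold 3: move[0]->U => URRRR VALID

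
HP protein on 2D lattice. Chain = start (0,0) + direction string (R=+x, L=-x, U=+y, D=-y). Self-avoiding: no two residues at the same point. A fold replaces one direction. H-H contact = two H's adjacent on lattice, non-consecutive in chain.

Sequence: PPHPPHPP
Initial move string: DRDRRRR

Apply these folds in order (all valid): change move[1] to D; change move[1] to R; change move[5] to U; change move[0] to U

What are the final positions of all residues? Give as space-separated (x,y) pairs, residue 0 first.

Answer: (0,0) (0,1) (1,1) (1,0) (2,0) (3,0) (3,1) (4,1)

Derivation:
Initial moves: DRDRRRR
Fold: move[1]->D => DDDRRRR (positions: [(0, 0), (0, -1), (0, -2), (0, -3), (1, -3), (2, -3), (3, -3), (4, -3)])
Fold: move[1]->R => DRDRRRR (positions: [(0, 0), (0, -1), (1, -1), (1, -2), (2, -2), (3, -2), (4, -2), (5, -2)])
Fold: move[5]->U => DRDRRUR (positions: [(0, 0), (0, -1), (1, -1), (1, -2), (2, -2), (3, -2), (3, -1), (4, -1)])
Fold: move[0]->U => URDRRUR (positions: [(0, 0), (0, 1), (1, 1), (1, 0), (2, 0), (3, 0), (3, 1), (4, 1)])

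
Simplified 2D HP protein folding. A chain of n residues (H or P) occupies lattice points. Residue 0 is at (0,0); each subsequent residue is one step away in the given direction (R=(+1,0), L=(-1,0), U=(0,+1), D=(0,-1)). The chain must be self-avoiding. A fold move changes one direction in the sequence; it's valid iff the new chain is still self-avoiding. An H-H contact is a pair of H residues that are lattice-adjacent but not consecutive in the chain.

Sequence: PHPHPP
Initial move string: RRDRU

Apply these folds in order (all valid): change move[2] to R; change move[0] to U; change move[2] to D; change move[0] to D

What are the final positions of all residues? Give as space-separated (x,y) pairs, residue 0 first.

Initial moves: RRDRU
Fold: move[2]->R => RRRRU (positions: [(0, 0), (1, 0), (2, 0), (3, 0), (4, 0), (4, 1)])
Fold: move[0]->U => URRRU (positions: [(0, 0), (0, 1), (1, 1), (2, 1), (3, 1), (3, 2)])
Fold: move[2]->D => URDRU (positions: [(0, 0), (0, 1), (1, 1), (1, 0), (2, 0), (2, 1)])
Fold: move[0]->D => DRDRU (positions: [(0, 0), (0, -1), (1, -1), (1, -2), (2, -2), (2, -1)])

Answer: (0,0) (0,-1) (1,-1) (1,-2) (2,-2) (2,-1)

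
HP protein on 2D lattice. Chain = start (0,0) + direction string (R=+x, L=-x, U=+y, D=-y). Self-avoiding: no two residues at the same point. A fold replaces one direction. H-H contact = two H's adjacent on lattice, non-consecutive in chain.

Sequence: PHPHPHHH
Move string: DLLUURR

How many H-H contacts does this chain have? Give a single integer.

Positions: [(0, 0), (0, -1), (-1, -1), (-2, -1), (-2, 0), (-2, 1), (-1, 1), (0, 1)]
No H-H contacts found.

Answer: 0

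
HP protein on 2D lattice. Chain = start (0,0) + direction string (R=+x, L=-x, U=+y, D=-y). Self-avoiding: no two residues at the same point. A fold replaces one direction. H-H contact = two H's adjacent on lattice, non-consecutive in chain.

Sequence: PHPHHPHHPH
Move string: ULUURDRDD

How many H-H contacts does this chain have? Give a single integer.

Positions: [(0, 0), (0, 1), (-1, 1), (-1, 2), (-1, 3), (0, 3), (0, 2), (1, 2), (1, 1), (1, 0)]
H-H contact: residue 1 @(0,1) - residue 6 @(0, 2)
H-H contact: residue 3 @(-1,2) - residue 6 @(0, 2)

Answer: 2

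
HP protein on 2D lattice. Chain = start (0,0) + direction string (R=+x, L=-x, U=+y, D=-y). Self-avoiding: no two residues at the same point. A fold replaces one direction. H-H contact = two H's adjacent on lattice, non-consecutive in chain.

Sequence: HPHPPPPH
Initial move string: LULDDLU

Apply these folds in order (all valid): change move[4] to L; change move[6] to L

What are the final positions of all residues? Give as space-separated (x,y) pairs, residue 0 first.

Initial moves: LULDDLU
Fold: move[4]->L => LULDLLU (positions: [(0, 0), (-1, 0), (-1, 1), (-2, 1), (-2, 0), (-3, 0), (-4, 0), (-4, 1)])
Fold: move[6]->L => LULDLLL (positions: [(0, 0), (-1, 0), (-1, 1), (-2, 1), (-2, 0), (-3, 0), (-4, 0), (-5, 0)])

Answer: (0,0) (-1,0) (-1,1) (-2,1) (-2,0) (-3,0) (-4,0) (-5,0)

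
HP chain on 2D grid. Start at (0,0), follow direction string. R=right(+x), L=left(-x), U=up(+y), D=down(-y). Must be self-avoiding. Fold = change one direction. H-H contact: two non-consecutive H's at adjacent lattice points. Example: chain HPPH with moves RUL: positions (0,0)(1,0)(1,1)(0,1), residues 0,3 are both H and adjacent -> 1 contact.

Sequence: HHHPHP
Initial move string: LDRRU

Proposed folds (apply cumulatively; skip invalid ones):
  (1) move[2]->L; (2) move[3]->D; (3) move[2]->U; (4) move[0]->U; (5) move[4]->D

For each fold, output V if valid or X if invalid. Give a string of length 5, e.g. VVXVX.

Answer: XXXXV

Derivation:
Initial: LDRRU -> [(0, 0), (-1, 0), (-1, -1), (0, -1), (1, -1), (1, 0)]
Fold 1: move[2]->L => LDLRU INVALID (collision), skipped
Fold 2: move[3]->D => LDRDU INVALID (collision), skipped
Fold 3: move[2]->U => LDURU INVALID (collision), skipped
Fold 4: move[0]->U => UDRRU INVALID (collision), skipped
Fold 5: move[4]->D => LDRRD VALID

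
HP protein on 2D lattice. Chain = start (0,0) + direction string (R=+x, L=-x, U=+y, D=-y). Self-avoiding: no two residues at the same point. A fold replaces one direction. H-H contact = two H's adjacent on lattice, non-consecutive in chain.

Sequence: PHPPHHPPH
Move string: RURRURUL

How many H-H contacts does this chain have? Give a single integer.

Answer: 1

Derivation:
Positions: [(0, 0), (1, 0), (1, 1), (2, 1), (3, 1), (3, 2), (4, 2), (4, 3), (3, 3)]
H-H contact: residue 5 @(3,2) - residue 8 @(3, 3)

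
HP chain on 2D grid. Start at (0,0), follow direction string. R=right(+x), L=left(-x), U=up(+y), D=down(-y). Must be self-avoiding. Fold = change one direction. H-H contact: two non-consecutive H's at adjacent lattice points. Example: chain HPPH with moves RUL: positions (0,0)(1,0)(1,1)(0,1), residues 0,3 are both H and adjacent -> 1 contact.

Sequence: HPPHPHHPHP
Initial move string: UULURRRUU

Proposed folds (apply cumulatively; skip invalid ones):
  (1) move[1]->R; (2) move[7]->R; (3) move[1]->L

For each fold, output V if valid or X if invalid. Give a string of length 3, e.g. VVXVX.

Initial: UULURRRUU -> [(0, 0), (0, 1), (0, 2), (-1, 2), (-1, 3), (0, 3), (1, 3), (2, 3), (2, 4), (2, 5)]
Fold 1: move[1]->R => URLURRRUU INVALID (collision), skipped
Fold 2: move[7]->R => UULURRRRU VALID
Fold 3: move[1]->L => ULLURRRRU VALID

Answer: XVV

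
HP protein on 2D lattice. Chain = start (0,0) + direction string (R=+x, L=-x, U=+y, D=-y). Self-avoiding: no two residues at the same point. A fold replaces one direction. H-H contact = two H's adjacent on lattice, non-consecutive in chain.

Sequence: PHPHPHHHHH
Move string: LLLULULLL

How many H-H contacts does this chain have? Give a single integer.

Answer: 0

Derivation:
Positions: [(0, 0), (-1, 0), (-2, 0), (-3, 0), (-3, 1), (-4, 1), (-4, 2), (-5, 2), (-6, 2), (-7, 2)]
No H-H contacts found.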